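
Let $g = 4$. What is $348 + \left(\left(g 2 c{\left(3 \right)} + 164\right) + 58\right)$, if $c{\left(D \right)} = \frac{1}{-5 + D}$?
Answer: $566$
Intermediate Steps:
$348 + \left(\left(g 2 c{\left(3 \right)} + 164\right) + 58\right) = 348 + \left(\left(\frac{4 \cdot 2}{-5 + 3} + 164\right) + 58\right) = 348 + \left(\left(\frac{8}{-2} + 164\right) + 58\right) = 348 + \left(\left(8 \left(- \frac{1}{2}\right) + 164\right) + 58\right) = 348 + \left(\left(-4 + 164\right) + 58\right) = 348 + \left(160 + 58\right) = 348 + 218 = 566$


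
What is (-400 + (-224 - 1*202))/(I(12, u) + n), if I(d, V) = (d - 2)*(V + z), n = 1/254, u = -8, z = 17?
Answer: -209804/22861 ≈ -9.1774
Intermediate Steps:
n = 1/254 ≈ 0.0039370
I(d, V) = (-2 + d)*(17 + V) (I(d, V) = (d - 2)*(V + 17) = (-2 + d)*(17 + V))
(-400 + (-224 - 1*202))/(I(12, u) + n) = (-400 + (-224 - 1*202))/((-34 - 2*(-8) + 17*12 - 8*12) + 1/254) = (-400 + (-224 - 202))/((-34 + 16 + 204 - 96) + 1/254) = (-400 - 426)/(90 + 1/254) = -826/22861/254 = -826*254/22861 = -209804/22861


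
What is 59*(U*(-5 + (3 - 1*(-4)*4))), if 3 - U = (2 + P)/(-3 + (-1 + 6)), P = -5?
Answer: 3717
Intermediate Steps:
U = 9/2 (U = 3 - (2 - 5)/(-3 + (-1 + 6)) = 3 - (-3)/(-3 + 5) = 3 - (-3)/2 = 3 - 1*(-3/2) = 3 + 3/2 = 9/2 ≈ 4.5000)
59*(U*(-5 + (3 - 1*(-4)*4))) = 59*(9*(-5 + (3 - 1*(-4)*4))/2) = 59*(9*(-5 + (3 + 4*4))/2) = 59*(9*(-5 + (3 + 16))/2) = 59*(9*(-5 + 19)/2) = 59*((9/2)*14) = 59*63 = 3717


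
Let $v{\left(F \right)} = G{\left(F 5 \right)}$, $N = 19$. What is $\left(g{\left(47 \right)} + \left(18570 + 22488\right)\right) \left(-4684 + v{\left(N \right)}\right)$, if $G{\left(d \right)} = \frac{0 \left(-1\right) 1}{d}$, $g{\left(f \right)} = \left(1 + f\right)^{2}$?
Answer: $-203107608$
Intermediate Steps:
$G{\left(d \right)} = 0$ ($G{\left(d \right)} = \frac{0 \cdot 1}{d} = \frac{0}{d} = 0$)
$v{\left(F \right)} = 0$
$\left(g{\left(47 \right)} + \left(18570 + 22488\right)\right) \left(-4684 + v{\left(N \right)}\right) = \left(\left(1 + 47\right)^{2} + \left(18570 + 22488\right)\right) \left(-4684 + 0\right) = \left(48^{2} + 41058\right) \left(-4684\right) = \left(2304 + 41058\right) \left(-4684\right) = 43362 \left(-4684\right) = -203107608$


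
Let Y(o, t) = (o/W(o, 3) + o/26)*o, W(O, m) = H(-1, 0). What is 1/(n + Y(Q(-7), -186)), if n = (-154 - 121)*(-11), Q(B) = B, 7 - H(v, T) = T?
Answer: 26/78881 ≈ 0.00032961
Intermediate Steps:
H(v, T) = 7 - T
W(O, m) = 7 (W(O, m) = 7 - 1*0 = 7 + 0 = 7)
Y(o, t) = 33*o²/182 (Y(o, t) = (o/7 + o/26)*o = (33*o/182)*o = 33*o²/182)
n = 3025 (n = -275*(-11) = 3025)
1/(n + Y(Q(-7), -186)) = 1/(3025 + (33/182)*(-7)²) = 1/(3025 + (33/182)*49) = 1/(3025 + 231/26) = 1/(78881/26) = 26/78881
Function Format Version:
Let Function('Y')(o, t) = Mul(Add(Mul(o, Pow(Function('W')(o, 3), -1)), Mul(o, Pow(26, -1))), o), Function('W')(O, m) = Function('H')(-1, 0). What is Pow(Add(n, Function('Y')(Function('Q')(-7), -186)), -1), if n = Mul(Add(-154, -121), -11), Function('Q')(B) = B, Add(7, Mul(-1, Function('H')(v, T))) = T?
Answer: Rational(26, 78881) ≈ 0.00032961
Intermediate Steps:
Function('H')(v, T) = Add(7, Mul(-1, T))
Function('W')(O, m) = 7 (Function('W')(O, m) = Add(7, Mul(-1, 0)) = Add(7, 0) = 7)
Function('Y')(o, t) = Mul(Rational(33, 182), Pow(o, 2)) (Function('Y')(o, t) = Mul(Add(Mul(o, Pow(7, -1)), Mul(o, Pow(26, -1))), o) = Mul(Add(Mul(o, Rational(1, 7)), Mul(o, Rational(1, 26))), o) = Mul(Add(Mul(Rational(1, 7), o), Mul(Rational(1, 26), o)), o) = Mul(Mul(Rational(33, 182), o), o) = Mul(Rational(33, 182), Pow(o, 2)))
n = 3025 (n = Mul(-275, -11) = 3025)
Pow(Add(n, Function('Y')(Function('Q')(-7), -186)), -1) = Pow(Add(3025, Mul(Rational(33, 182), Pow(-7, 2))), -1) = Pow(Add(3025, Mul(Rational(33, 182), 49)), -1) = Pow(Add(3025, Rational(231, 26)), -1) = Pow(Rational(78881, 26), -1) = Rational(26, 78881)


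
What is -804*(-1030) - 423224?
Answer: 404896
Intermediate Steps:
-804*(-1030) - 423224 = 828120 - 423224 = 404896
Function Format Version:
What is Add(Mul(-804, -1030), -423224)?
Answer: 404896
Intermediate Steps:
Add(Mul(-804, -1030), -423224) = Add(828120, -423224) = 404896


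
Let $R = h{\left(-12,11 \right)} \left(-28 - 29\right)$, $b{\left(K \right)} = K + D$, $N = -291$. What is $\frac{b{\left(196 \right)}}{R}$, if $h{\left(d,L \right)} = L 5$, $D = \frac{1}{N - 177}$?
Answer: $- \frac{91727}{1467180} \approx -0.062519$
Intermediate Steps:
$D = - \frac{1}{468}$ ($D = \frac{1}{-291 - 177} = \frac{1}{-468} = - \frac{1}{468} \approx -0.0021368$)
$b{\left(K \right)} = - \frac{1}{468} + K$ ($b{\left(K \right)} = K - \frac{1}{468} = - \frac{1}{468} + K$)
$h{\left(d,L \right)} = 5 L$
$R = -3135$ ($R = 5 \cdot 11 \left(-28 - 29\right) = 55 \left(-57\right) = -3135$)
$\frac{b{\left(196 \right)}}{R} = \frac{- \frac{1}{468} + 196}{-3135} = \frac{91727}{468} \left(- \frac{1}{3135}\right) = - \frac{91727}{1467180}$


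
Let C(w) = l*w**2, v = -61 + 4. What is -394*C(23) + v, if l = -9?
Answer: 1875777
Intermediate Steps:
v = -57
C(w) = -9*w**2
-394*C(23) + v = -(-3546)*23**2 - 57 = -(-3546)*529 - 57 = -394*(-4761) - 57 = 1875834 - 57 = 1875777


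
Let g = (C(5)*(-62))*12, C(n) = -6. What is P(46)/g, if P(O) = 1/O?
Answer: 1/205344 ≈ 4.8699e-6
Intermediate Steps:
g = 4464 (g = -6*(-62)*12 = 372*12 = 4464)
P(46)/g = 1/(46*4464) = (1/46)*(1/4464) = 1/205344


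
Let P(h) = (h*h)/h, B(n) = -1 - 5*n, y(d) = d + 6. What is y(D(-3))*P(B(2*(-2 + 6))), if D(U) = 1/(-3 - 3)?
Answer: -1435/6 ≈ -239.17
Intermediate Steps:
D(U) = -1/6 (D(U) = 1/(-6) = -1/6)
y(d) = 6 + d
P(h) = h (P(h) = h**2/h = h)
y(D(-3))*P(B(2*(-2 + 6))) = (6 - 1/6)*(-1 - 10*(-2 + 6)) = 35*(-1 - 10*4)/6 = 35*(-1 - 5*8)/6 = 35*(-1 - 40)/6 = (35/6)*(-41) = -1435/6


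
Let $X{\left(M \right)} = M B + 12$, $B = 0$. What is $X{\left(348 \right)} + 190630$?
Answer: $190642$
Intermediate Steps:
$X{\left(M \right)} = 12$ ($X{\left(M \right)} = M 0 + 12 = 0 + 12 = 12$)
$X{\left(348 \right)} + 190630 = 12 + 190630 = 190642$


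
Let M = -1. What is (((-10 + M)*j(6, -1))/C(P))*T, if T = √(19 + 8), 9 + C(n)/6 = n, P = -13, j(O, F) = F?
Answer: -√3/4 ≈ -0.43301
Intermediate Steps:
C(n) = -54 + 6*n
T = 3*√3 (T = √27 = 3*√3 ≈ 5.1962)
(((-10 + M)*j(6, -1))/C(P))*T = (((-10 - 1)*(-1))/(-54 + 6*(-13)))*(3*√3) = ((-11*(-1))/(-54 - 78))*(3*√3) = (11/(-132))*(3*√3) = (11*(-1/132))*(3*√3) = -√3/4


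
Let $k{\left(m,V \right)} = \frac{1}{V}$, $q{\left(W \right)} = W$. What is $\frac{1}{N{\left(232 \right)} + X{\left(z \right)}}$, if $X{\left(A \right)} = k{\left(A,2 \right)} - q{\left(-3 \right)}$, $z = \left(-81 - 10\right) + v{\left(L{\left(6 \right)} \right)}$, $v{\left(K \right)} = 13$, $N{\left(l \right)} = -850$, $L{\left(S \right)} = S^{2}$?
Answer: $- \frac{2}{1693} \approx -0.0011813$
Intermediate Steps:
$z = -78$ ($z = \left(-81 - 10\right) + 13 = -91 + 13 = -78$)
$X{\left(A \right)} = \frac{7}{2}$ ($X{\left(A \right)} = \frac{1}{2} - -3 = \frac{1}{2} + 3 = \frac{7}{2}$)
$\frac{1}{N{\left(232 \right)} + X{\left(z \right)}} = \frac{1}{-850 + \frac{7}{2}} = \frac{1}{- \frac{1693}{2}} = - \frac{2}{1693}$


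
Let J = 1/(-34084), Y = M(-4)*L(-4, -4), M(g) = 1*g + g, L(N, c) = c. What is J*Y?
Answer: -8/8521 ≈ -0.00093886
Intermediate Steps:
M(g) = 2*g (M(g) = g + g = 2*g)
Y = 32 (Y = (2*(-4))*(-4) = -8*(-4) = 32)
J = -1/34084 ≈ -2.9339e-5
J*Y = -1/34084*32 = -8/8521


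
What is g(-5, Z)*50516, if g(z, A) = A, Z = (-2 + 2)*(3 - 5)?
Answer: 0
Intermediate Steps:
Z = 0 (Z = 0*(-2) = 0)
g(-5, Z)*50516 = 0*50516 = 0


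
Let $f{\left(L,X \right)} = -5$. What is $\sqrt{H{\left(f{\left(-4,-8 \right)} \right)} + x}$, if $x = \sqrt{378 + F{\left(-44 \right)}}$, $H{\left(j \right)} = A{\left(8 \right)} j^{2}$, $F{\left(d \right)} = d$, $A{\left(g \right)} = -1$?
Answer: $\sqrt{-25 + \sqrt{334}} \approx 2.5931 i$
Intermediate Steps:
$H{\left(j \right)} = - j^{2}$
$x = \sqrt{334}$ ($x = \sqrt{378 - 44} = \sqrt{334} \approx 18.276$)
$\sqrt{H{\left(f{\left(-4,-8 \right)} \right)} + x} = \sqrt{- \left(-5\right)^{2} + \sqrt{334}} = \sqrt{\left(-1\right) 25 + \sqrt{334}} = \sqrt{-25 + \sqrt{334}}$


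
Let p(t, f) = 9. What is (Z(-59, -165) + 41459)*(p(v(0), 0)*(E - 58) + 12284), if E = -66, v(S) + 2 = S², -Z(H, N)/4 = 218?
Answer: 453275616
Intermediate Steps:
Z(H, N) = -872 (Z(H, N) = -4*218 = -872)
v(S) = -2 + S²
(Z(-59, -165) + 41459)*(p(v(0), 0)*(E - 58) + 12284) = (-872 + 41459)*(9*(-66 - 58) + 12284) = 40587*(9*(-124) + 12284) = 40587*(-1116 + 12284) = 40587*11168 = 453275616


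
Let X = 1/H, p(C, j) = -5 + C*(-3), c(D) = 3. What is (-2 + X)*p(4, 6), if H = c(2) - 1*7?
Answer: 153/4 ≈ 38.250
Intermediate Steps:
p(C, j) = -5 - 3*C
H = -4 (H = 3 - 1*7 = 3 - 7 = -4)
X = -1/4 (X = 1/(-4) = -1/4 ≈ -0.25000)
(-2 + X)*p(4, 6) = (-2 - 1/4)*(-5 - 3*4) = -9*(-5 - 12)/4 = -9/4*(-17) = 153/4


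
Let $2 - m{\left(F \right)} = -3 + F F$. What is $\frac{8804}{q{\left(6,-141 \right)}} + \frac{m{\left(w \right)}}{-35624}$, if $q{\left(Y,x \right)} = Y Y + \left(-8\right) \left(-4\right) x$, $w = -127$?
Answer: $- \frac{15091417}{9965814} \approx -1.5143$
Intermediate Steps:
$m{\left(F \right)} = 5 - F^{2}$ ($m{\left(F \right)} = 2 - \left(-3 + F F\right) = 2 - \left(-3 + F^{2}\right) = 5 - F^{2}$)
$q{\left(Y,x \right)} = Y^{2} + 32 x$
$\frac{8804}{q{\left(6,-141 \right)}} + \frac{m{\left(w \right)}}{-35624} = \frac{8804}{6^{2} + 32 \left(-141\right)} + \frac{5 - \left(-127\right)^{2}}{-35624} = \frac{8804}{36 - 4512} + \left(5 - 16129\right) \left(- \frac{1}{35624}\right) = \frac{8804}{-4476} + \left(5 - 16129\right) \left(- \frac{1}{35624}\right) = 8804 \left(- \frac{1}{4476}\right) - - \frac{4031}{8906} = - \frac{2201}{1119} + \frac{4031}{8906} = - \frac{15091417}{9965814}$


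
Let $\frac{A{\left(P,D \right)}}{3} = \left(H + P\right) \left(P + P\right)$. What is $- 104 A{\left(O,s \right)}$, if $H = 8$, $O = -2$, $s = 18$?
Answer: $7488$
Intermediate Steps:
$A{\left(P,D \right)} = 6 P \left(8 + P\right)$ ($A{\left(P,D \right)} = 3 \left(8 + P\right) \left(P + P\right) = 3 \left(8 + P\right) 2 P = 3 \cdot 2 P \left(8 + P\right) = 6 P \left(8 + P\right)$)
$- 104 A{\left(O,s \right)} = - 104 \cdot 6 \left(-2\right) \left(8 - 2\right) = - 104 \cdot 6 \left(-2\right) 6 = \left(-104\right) \left(-72\right) = 7488$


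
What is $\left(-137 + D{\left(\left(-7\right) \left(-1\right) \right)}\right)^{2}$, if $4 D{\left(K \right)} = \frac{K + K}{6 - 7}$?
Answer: $\frac{78961}{4} \approx 19740.0$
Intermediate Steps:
$D{\left(K \right)} = - \frac{K}{2}$ ($D{\left(K \right)} = \frac{\left(K + K\right) \frac{1}{6 - 7}}{4} = \frac{2 K \frac{1}{-1}}{4} = \frac{2 K \left(-1\right)}{4} = \frac{\left(-2\right) K}{4} = - \frac{K}{2}$)
$\left(-137 + D{\left(\left(-7\right) \left(-1\right) \right)}\right)^{2} = \left(-137 - \frac{\left(-7\right) \left(-1\right)}{2}\right)^{2} = \left(-137 - \frac{7}{2}\right)^{2} = \left(- \frac{281}{2}\right)^{2} = \frac{78961}{4}$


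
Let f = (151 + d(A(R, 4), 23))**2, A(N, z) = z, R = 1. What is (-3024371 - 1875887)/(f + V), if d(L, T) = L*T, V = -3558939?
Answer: 2450129/1749945 ≈ 1.4001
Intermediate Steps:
f = 59049 (f = (151 + 4*23)**2 = (151 + 92)**2 = 243**2 = 59049)
(-3024371 - 1875887)/(f + V) = (-3024371 - 1875887)/(59049 - 3558939) = -4900258/(-3499890) = -4900258*(-1/3499890) = 2450129/1749945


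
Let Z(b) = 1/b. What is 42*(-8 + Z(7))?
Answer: -330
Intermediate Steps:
42*(-8 + Z(7)) = 42*(-8 + 1/7) = 42*(-8 + ⅐) = 42*(-55/7) = -330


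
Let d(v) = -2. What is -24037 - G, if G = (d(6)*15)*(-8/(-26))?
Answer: -312361/13 ≈ -24028.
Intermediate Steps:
G = -120/13 (G = (-2*15)*(-8/(-26)) = -(-240)*(-1)/26 = -30*4/13 = -120/13 ≈ -9.2308)
-24037 - G = -24037 - 1*(-120/13) = -24037 + 120/13 = -312361/13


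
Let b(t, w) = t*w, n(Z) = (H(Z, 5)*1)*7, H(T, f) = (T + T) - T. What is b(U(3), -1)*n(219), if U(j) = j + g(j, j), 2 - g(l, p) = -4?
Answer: -13797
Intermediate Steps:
H(T, f) = T (H(T, f) = 2*T - T = T)
g(l, p) = 6 (g(l, p) = 2 - 1*(-4) = 2 + 4 = 6)
U(j) = 6 + j (U(j) = j + 6 = 6 + j)
n(Z) = 7*Z (n(Z) = (Z*1)*7 = Z*7 = 7*Z)
b(U(3), -1)*n(219) = ((6 + 3)*(-1))*(7*219) = (9*(-1))*1533 = -9*1533 = -13797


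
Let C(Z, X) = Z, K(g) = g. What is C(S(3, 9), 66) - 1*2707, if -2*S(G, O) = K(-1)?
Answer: -5413/2 ≈ -2706.5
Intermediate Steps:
S(G, O) = 1/2 (S(G, O) = -1/2*(-1) = 1/2)
C(S(3, 9), 66) - 1*2707 = 1/2 - 1*2707 = 1/2 - 2707 = -5413/2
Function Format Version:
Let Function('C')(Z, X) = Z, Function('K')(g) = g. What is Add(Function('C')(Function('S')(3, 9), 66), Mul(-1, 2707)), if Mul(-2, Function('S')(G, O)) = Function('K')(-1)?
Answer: Rational(-5413, 2) ≈ -2706.5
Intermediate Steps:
Function('S')(G, O) = Rational(1, 2) (Function('S')(G, O) = Mul(Rational(-1, 2), -1) = Rational(1, 2))
Add(Function('C')(Function('S')(3, 9), 66), Mul(-1, 2707)) = Add(Rational(1, 2), Mul(-1, 2707)) = Add(Rational(1, 2), -2707) = Rational(-5413, 2)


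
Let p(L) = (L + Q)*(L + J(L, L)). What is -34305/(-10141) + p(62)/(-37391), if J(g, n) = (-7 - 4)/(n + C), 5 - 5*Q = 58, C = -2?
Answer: 375142943467/113754639300 ≈ 3.2978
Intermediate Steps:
Q = -53/5 (Q = 1 - ⅕*58 = 1 - 58/5 = -53/5 ≈ -10.600)
J(g, n) = -11/(-2 + n) (J(g, n) = (-7 - 4)/(n - 2) = -11/(-2 + n))
p(L) = (-53/5 + L)*(L - 11/(-2 + L)) (p(L) = (L - 53/5)*(L - 11/(-2 + L)) = (-53/5 + L)*(L - 11/(-2 + L)))
-34305/(-10141) + p(62)/(-37391) = -34305/(-10141) + ((583 - 63*62² + 5*62³ + 51*62)/(5*(-2 + 62)))/(-37391) = -34305*(-1/10141) + ((⅕)*(583 - 63*3844 + 5*238328 + 3162)/60)*(-1/37391) = 34305/10141 + ((⅕)*(1/60)*(583 - 242172 + 1191640 + 3162))*(-1/37391) = 34305/10141 + ((⅕)*(1/60)*953213)*(-1/37391) = 34305/10141 + (953213/300)*(-1/37391) = 34305/10141 - 953213/11217300 = 375142943467/113754639300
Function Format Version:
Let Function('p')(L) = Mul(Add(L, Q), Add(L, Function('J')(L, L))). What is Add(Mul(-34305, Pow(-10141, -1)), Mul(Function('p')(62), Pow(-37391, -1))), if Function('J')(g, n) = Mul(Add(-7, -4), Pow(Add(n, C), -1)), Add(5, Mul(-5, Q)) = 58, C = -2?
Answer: Rational(375142943467, 113754639300) ≈ 3.2978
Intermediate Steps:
Q = Rational(-53, 5) (Q = Add(1, Mul(Rational(-1, 5), 58)) = Add(1, Rational(-58, 5)) = Rational(-53, 5) ≈ -10.600)
Function('J')(g, n) = Mul(-11, Pow(Add(-2, n), -1)) (Function('J')(g, n) = Mul(Add(-7, -4), Pow(Add(n, -2), -1)) = Mul(-11, Pow(Add(-2, n), -1)))
Function('p')(L) = Mul(Add(Rational(-53, 5), L), Add(L, Mul(-11, Pow(Add(-2, L), -1)))) (Function('p')(L) = Mul(Add(L, Rational(-53, 5)), Add(L, Mul(-11, Pow(Add(-2, L), -1)))) = Mul(Add(Rational(-53, 5), L), Add(L, Mul(-11, Pow(Add(-2, L), -1)))))
Add(Mul(-34305, Pow(-10141, -1)), Mul(Function('p')(62), Pow(-37391, -1))) = Add(Mul(-34305, Pow(-10141, -1)), Mul(Mul(Rational(1, 5), Pow(Add(-2, 62), -1), Add(583, Mul(-63, Pow(62, 2)), Mul(5, Pow(62, 3)), Mul(51, 62))), Pow(-37391, -1))) = Add(Mul(-34305, Rational(-1, 10141)), Mul(Mul(Rational(1, 5), Pow(60, -1), Add(583, Mul(-63, 3844), Mul(5, 238328), 3162)), Rational(-1, 37391))) = Add(Rational(34305, 10141), Mul(Mul(Rational(1, 5), Rational(1, 60), Add(583, -242172, 1191640, 3162)), Rational(-1, 37391))) = Add(Rational(34305, 10141), Mul(Mul(Rational(1, 5), Rational(1, 60), 953213), Rational(-1, 37391))) = Add(Rational(34305, 10141), Mul(Rational(953213, 300), Rational(-1, 37391))) = Add(Rational(34305, 10141), Rational(-953213, 11217300)) = Rational(375142943467, 113754639300)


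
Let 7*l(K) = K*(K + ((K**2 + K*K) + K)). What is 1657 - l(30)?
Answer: -44201/7 ≈ -6314.4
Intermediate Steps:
l(K) = K*(2*K + 2*K**2)/7 (l(K) = (K*(K + ((K**2 + K*K) + K)))/7 = (K*(K + ((K**2 + K**2) + K)))/7 = (K*(K + (2*K**2 + K)))/7 = (K*(K + (K + 2*K**2)))/7 = (K*(2*K + 2*K**2))/7 = K*(2*K + 2*K**2)/7)
1657 - l(30) = 1657 - 2*30**2*(1 + 30)/7 = 1657 - 2*900*31/7 = 1657 - 1*55800/7 = 1657 - 55800/7 = -44201/7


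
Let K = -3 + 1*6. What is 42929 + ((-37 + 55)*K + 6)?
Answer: 42989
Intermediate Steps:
K = 3 (K = -3 + 6 = 3)
42929 + ((-37 + 55)*K + 6) = 42929 + ((-37 + 55)*3 + 6) = 42929 + (18*3 + 6) = 42929 + (54 + 6) = 42929 + 60 = 42989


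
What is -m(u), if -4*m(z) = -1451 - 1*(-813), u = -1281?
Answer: -319/2 ≈ -159.50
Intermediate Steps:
m(z) = 319/2 (m(z) = -(-1451 - 1*(-813))/4 = -(-1451 + 813)/4 = -¼*(-638) = 319/2)
-m(u) = -1*319/2 = -319/2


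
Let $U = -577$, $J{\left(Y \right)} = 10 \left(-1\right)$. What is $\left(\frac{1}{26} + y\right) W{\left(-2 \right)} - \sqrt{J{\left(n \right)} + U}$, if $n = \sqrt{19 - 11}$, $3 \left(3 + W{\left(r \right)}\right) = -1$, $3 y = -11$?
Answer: $\frac{1415}{117} - i \sqrt{587} \approx 12.094 - 24.228 i$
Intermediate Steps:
$y = - \frac{11}{3}$ ($y = \frac{1}{3} \left(-11\right) = - \frac{11}{3} \approx -3.6667$)
$W{\left(r \right)} = - \frac{10}{3}$ ($W{\left(r \right)} = -3 + \frac{1}{3} \left(-1\right) = -3 - \frac{1}{3} = - \frac{10}{3}$)
$n = 2 \sqrt{2}$ ($n = \sqrt{8} = 2 \sqrt{2} \approx 2.8284$)
$J{\left(Y \right)} = -10$
$\left(\frac{1}{26} + y\right) W{\left(-2 \right)} - \sqrt{J{\left(n \right)} + U} = \left(\frac{1}{26} - \frac{11}{3}\right) \left(- \frac{10}{3}\right) - \sqrt{-10 - 577} = \left(\frac{1}{26} - \frac{11}{3}\right) \left(- \frac{10}{3}\right) - \sqrt{-587} = \left(- \frac{283}{78}\right) \left(- \frac{10}{3}\right) - i \sqrt{587} = \frac{1415}{117} - i \sqrt{587}$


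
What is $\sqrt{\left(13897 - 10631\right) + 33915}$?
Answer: $\sqrt{37181} \approx 192.82$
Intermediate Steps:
$\sqrt{\left(13897 - 10631\right) + 33915} = \sqrt{3266 + 33915} = \sqrt{37181}$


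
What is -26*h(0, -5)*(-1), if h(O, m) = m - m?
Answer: 0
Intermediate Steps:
h(O, m) = 0
-26*h(0, -5)*(-1) = -26*0*(-1) = 0*(-1) = 0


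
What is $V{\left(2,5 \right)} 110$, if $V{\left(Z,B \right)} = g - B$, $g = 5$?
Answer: $0$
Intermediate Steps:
$V{\left(Z,B \right)} = 5 - B$
$V{\left(2,5 \right)} 110 = \left(5 - 5\right) 110 = 0 \cdot 110 = 0$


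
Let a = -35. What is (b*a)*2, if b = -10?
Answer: 700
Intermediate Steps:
(b*a)*2 = -10*(-35)*2 = 350*2 = 700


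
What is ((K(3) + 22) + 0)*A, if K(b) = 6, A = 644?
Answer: 18032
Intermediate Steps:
((K(3) + 22) + 0)*A = ((6 + 22) + 0)*644 = (28 + 0)*644 = 28*644 = 18032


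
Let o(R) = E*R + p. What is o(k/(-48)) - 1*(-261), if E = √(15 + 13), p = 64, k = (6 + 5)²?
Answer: 325 - 121*√7/24 ≈ 311.66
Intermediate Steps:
k = 121 (k = 11² = 121)
E = 2*√7 (E = √28 = 2*√7 ≈ 5.2915)
o(R) = 64 + 2*R*√7 (o(R) = (2*√7)*R + 64 = 2*R*√7 + 64 = 64 + 2*R*√7)
o(k/(-48)) - 1*(-261) = (64 + 2*(121/(-48))*√7) - 1*(-261) = (64 + 2*(121*(-1/48))*√7) + 261 = (64 + 2*(-121/48)*√7) + 261 = (64 - 121*√7/24) + 261 = 325 - 121*√7/24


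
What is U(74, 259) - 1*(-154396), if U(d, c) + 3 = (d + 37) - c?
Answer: 154245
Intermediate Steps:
U(d, c) = 34 + d - c (U(d, c) = -3 + ((d + 37) - c) = -3 + ((37 + d) - c) = -3 + (37 + d - c) = 34 + d - c)
U(74, 259) - 1*(-154396) = (34 + 74 - 1*259) - 1*(-154396) = (34 + 74 - 259) + 154396 = -151 + 154396 = 154245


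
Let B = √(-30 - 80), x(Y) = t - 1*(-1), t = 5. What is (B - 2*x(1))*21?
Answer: -252 + 21*I*√110 ≈ -252.0 + 220.25*I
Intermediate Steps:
x(Y) = 6 (x(Y) = 5 - 1*(-1) = 5 + 1 = 6)
B = I*√110 (B = √(-110) = I*√110 ≈ 10.488*I)
(B - 2*x(1))*21 = (I*√110 - 2*6)*21 = (I*√110 - 12)*21 = (-12 + I*√110)*21 = -252 + 21*I*√110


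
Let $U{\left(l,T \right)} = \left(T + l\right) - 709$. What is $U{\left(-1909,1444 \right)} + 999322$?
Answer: $998148$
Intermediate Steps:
$U{\left(l,T \right)} = -709 + T + l$
$U{\left(-1909,1444 \right)} + 999322 = \left(-709 + 1444 - 1909\right) + 999322 = -1174 + 999322 = 998148$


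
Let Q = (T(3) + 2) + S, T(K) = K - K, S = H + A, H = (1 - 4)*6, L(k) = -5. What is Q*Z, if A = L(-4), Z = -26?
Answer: 546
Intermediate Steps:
H = -18 (H = -3*6 = -18)
A = -5
S = -23 (S = -18 - 5 = -23)
T(K) = 0
Q = -21 (Q = (0 + 2) - 23 = 2 - 23 = -21)
Q*Z = -21*(-26) = 546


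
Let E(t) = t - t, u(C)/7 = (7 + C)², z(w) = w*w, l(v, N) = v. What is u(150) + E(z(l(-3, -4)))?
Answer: 172543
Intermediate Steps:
z(w) = w²
u(C) = 7*(7 + C)²
E(t) = 0
u(150) + E(z(l(-3, -4))) = 7*(7 + 150)² + 0 = 7*157² + 0 = 7*24649 + 0 = 172543 + 0 = 172543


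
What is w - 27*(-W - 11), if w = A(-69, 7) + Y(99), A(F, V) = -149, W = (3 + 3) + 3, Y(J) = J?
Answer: 490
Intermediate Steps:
W = 9 (W = 6 + 3 = 9)
w = -50 (w = -149 + 99 = -50)
w - 27*(-W - 11) = -50 - 27*(-1*9 - 11) = -50 - 27*(-9 - 11) = -50 - 27*(-20) = -50 - 1*(-540) = -50 + 540 = 490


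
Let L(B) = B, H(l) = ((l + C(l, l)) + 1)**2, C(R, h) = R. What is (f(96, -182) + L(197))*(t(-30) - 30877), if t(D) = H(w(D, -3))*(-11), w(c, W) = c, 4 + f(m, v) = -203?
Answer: 691680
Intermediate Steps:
f(m, v) = -207 (f(m, v) = -4 - 203 = -207)
H(l) = (1 + 2*l)**2 (H(l) = ((l + l) + 1)**2 = (2*l + 1)**2 = (1 + 2*l)**2)
t(D) = -11*(1 + 2*D)**2 (t(D) = (1 + 2*D)**2*(-11) = -11*(1 + 2*D)**2)
(f(96, -182) + L(197))*(t(-30) - 30877) = (-207 + 197)*(-11*(1 + 2*(-30))**2 - 30877) = -10*(-11*(1 - 60)**2 - 30877) = -10*(-11*(-59)**2 - 30877) = -10*(-11*3481 - 30877) = -10*(-38291 - 30877) = -10*(-69168) = 691680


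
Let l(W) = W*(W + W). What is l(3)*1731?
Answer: 31158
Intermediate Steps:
l(W) = 2*W**2 (l(W) = W*(2*W) = 2*W**2)
l(3)*1731 = (2*3**2)*1731 = (2*9)*1731 = 18*1731 = 31158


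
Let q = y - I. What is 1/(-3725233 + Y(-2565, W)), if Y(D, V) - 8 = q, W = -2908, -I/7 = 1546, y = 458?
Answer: -1/3713945 ≈ -2.6926e-7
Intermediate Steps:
I = -10822 (I = -7*1546 = -10822)
q = 11280 (q = 458 - 1*(-10822) = 458 + 10822 = 11280)
Y(D, V) = 11288 (Y(D, V) = 8 + 11280 = 11288)
1/(-3725233 + Y(-2565, W)) = 1/(-3725233 + 11288) = 1/(-3713945) = -1/3713945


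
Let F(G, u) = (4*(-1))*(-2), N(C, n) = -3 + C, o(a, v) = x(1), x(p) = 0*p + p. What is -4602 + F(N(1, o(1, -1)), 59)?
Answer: -4594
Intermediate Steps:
x(p) = p (x(p) = 0 + p = p)
o(a, v) = 1
F(G, u) = 8 (F(G, u) = -4*(-2) = 8)
-4602 + F(N(1, o(1, -1)), 59) = -4602 + 8 = -4594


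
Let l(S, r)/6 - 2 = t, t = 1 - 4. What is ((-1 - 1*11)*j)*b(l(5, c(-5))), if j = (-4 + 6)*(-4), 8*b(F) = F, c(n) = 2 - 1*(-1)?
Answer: -72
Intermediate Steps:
c(n) = 3 (c(n) = 2 + 1 = 3)
t = -3
l(S, r) = -6 (l(S, r) = 12 + 6*(-3) = 12 - 18 = -6)
b(F) = F/8
j = -8 (j = 2*(-4) = -8)
((-1 - 1*11)*j)*b(l(5, c(-5))) = ((-1 - 1*11)*(-8))*((1/8)*(-6)) = ((-1 - 11)*(-8))*(-3/4) = -12*(-8)*(-3/4) = 96*(-3/4) = -72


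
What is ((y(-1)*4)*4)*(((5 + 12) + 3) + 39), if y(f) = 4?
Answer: 3776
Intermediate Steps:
((y(-1)*4)*4)*(((5 + 12) + 3) + 39) = ((4*4)*4)*(((5 + 12) + 3) + 39) = (16*4)*((17 + 3) + 39) = 64*(20 + 39) = 64*59 = 3776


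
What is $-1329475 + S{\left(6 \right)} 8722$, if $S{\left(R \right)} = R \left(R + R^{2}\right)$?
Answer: $868469$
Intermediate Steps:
$-1329475 + S{\left(6 \right)} 8722 = -1329475 + 6^{2} \left(1 + 6\right) 8722 = -1329475 + 36 \cdot 7 \cdot 8722 = -1329475 + 252 \cdot 8722 = -1329475 + 2197944 = 868469$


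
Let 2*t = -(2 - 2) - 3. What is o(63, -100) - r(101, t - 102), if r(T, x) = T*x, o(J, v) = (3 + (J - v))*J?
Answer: 41823/2 ≈ 20912.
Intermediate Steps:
o(J, v) = J*(3 + J - v) (o(J, v) = (3 + J - v)*J = J*(3 + J - v))
t = -3/2 (t = (-(2 - 2) - 3)/2 = (-1*0 - 3)/2 = (0 - 3)/2 = (1/2)*(-3) = -3/2 ≈ -1.5000)
o(63, -100) - r(101, t - 102) = 63*(3 + 63 - 1*(-100)) - 101*(-3/2 - 102) = 63*(3 + 63 + 100) - 101*(-207)/2 = 63*166 - 1*(-20907/2) = 10458 + 20907/2 = 41823/2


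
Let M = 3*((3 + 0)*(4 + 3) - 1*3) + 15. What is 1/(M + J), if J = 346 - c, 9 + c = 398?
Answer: 1/26 ≈ 0.038462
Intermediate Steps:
c = 389 (c = -9 + 398 = 389)
J = -43 (J = 346 - 1*389 = 346 - 389 = -43)
M = 69 (M = 3*(3*7 - 3) + 15 = 3*(21 - 3) + 15 = 3*18 + 15 = 54 + 15 = 69)
1/(M + J) = 1/(69 - 43) = 1/26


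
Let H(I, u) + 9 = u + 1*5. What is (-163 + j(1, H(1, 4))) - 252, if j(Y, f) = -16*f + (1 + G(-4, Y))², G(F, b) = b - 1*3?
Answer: -414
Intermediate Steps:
G(F, b) = -3 + b (G(F, b) = b - 3 = -3 + b)
H(I, u) = -4 + u (H(I, u) = -9 + (u + 1*5) = -9 + (u + 5) = -9 + (5 + u) = -4 + u)
j(Y, f) = (-2 + Y)² - 16*f (j(Y, f) = -16*f + (1 + (-3 + Y))² = -16*f + (-2 + Y)² = (-2 + Y)² - 16*f)
(-163 + j(1, H(1, 4))) - 252 = (-163 + ((-2 + 1)² - 16*(-4 + 4))) - 252 = (-163 + ((-1)² - 16*0)) - 252 = (-163 + (1 + 0)) - 252 = (-163 + 1) - 252 = -162 - 252 = -414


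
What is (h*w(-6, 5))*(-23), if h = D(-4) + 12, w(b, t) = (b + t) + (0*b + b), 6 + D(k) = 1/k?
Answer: 3703/4 ≈ 925.75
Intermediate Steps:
D(k) = -6 + 1/k
w(b, t) = t + 2*b (w(b, t) = (b + t) + (0 + b) = (b + t) + b = t + 2*b)
h = 23/4 (h = (-6 + 1/(-4)) + 12 = (-6 - ¼) + 12 = -25/4 + 12 = 23/4 ≈ 5.7500)
(h*w(-6, 5))*(-23) = (23*(5 + 2*(-6))/4)*(-23) = (23*(5 - 12)/4)*(-23) = ((23/4)*(-7))*(-23) = -161/4*(-23) = 3703/4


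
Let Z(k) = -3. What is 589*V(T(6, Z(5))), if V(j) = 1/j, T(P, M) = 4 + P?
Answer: 589/10 ≈ 58.900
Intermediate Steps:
589*V(T(6, Z(5))) = 589/(4 + 6) = 589/10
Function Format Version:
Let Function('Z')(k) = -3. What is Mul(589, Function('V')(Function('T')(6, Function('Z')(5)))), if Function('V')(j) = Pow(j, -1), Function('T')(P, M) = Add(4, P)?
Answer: Rational(589, 10) ≈ 58.900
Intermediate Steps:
Mul(589, Function('V')(Function('T')(6, Function('Z')(5)))) = Mul(589, Pow(Add(4, 6), -1)) = Mul(589, Pow(10, -1)) = Mul(589, Rational(1, 10)) = Rational(589, 10)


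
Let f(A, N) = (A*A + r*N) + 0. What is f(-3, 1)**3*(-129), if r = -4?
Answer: -16125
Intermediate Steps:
f(A, N) = A**2 - 4*N (f(A, N) = (A*A - 4*N) + 0 = (A**2 - 4*N) + 0 = A**2 - 4*N)
f(-3, 1)**3*(-129) = ((-3)**2 - 4*1)**3*(-129) = (9 - 4)**3*(-129) = 5**3*(-129) = 125*(-129) = -16125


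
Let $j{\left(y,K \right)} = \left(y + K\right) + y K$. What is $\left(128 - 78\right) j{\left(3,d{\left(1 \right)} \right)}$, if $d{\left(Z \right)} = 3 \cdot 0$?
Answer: $150$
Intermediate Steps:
$d{\left(Z \right)} = 0$
$j{\left(y,K \right)} = K + y + K y$ ($j{\left(y,K \right)} = \left(K + y\right) + K y = K + y + K y$)
$\left(128 - 78\right) j{\left(3,d{\left(1 \right)} \right)} = \left(128 - 78\right) \left(0 + 3 + 0 \cdot 3\right) = 50 \left(0 + 3 + 0\right) = 50 \cdot 3 = 150$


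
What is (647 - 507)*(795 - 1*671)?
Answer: 17360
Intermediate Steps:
(647 - 507)*(795 - 1*671) = 140*(795 - 671) = 140*124 = 17360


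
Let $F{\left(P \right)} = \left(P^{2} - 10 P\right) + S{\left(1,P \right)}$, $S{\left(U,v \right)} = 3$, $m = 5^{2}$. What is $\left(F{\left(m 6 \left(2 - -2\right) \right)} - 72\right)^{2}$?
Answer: $125267152761$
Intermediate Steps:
$m = 25$
$F{\left(P \right)} = 3 + P^{2} - 10 P$ ($F{\left(P \right)} = \left(P^{2} - 10 P\right) + 3 = 3 + P^{2} - 10 P$)
$\left(F{\left(m 6 \left(2 - -2\right) \right)} - 72\right)^{2} = \left(\left(3 + \left(25 \cdot 6 \left(2 - -2\right)\right)^{2} - 10 \cdot 25 \cdot 6 \left(2 - -2\right)\right) - 72\right)^{2} = \left(\left(3 + \left(150 \left(2 + 2\right)\right)^{2} - 10 \cdot 150 \left(2 + 2\right)\right) - 72\right)^{2} = \left(\left(3 + \left(150 \cdot 4\right)^{2} - 10 \cdot 150 \cdot 4\right) - 72\right)^{2} = \left(\left(3 + 600^{2} - 6000\right) - 72\right)^{2} = \left(\left(3 + 360000 - 6000\right) - 72\right)^{2} = \left(354003 - 72\right)^{2} = 353931^{2} = 125267152761$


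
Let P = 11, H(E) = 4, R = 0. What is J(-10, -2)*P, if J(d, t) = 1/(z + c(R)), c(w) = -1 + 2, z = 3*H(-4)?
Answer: 11/13 ≈ 0.84615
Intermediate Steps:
z = 12 (z = 3*4 = 12)
c(w) = 1
J(d, t) = 1/13 (J(d, t) = 1/(12 + 1) = 1/13)
J(-10, -2)*P = (1/13)*11 = 11/13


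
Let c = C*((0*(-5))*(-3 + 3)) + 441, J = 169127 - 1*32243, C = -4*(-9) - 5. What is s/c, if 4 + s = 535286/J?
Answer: -125/615978 ≈ -0.00020293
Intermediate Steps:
C = 31 (C = 36 - 5 = 31)
J = 136884 (J = 169127 - 32243 = 136884)
c = 441 (c = 31*((0*(-5))*(-3 + 3)) + 441 = 31*(0*0) + 441 = 31*0 + 441 = 0 + 441 = 441)
s = -6125/68442 (s = -4 + 535286/136884 = -4 + 535286*(1/136884) = -4 + 267643/68442 = -6125/68442 ≈ -0.089492)
s/c = -6125/68442/441 = -6125/68442*1/441 = -125/615978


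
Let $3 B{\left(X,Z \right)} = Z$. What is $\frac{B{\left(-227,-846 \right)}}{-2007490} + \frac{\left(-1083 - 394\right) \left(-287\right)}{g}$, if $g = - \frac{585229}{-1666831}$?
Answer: $\frac{709214091289305694}{587420682605} \approx 1.2073 \cdot 10^{6}$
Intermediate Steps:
$B{\left(X,Z \right)} = \frac{Z}{3}$
$g = \frac{585229}{1666831}$ ($g = \left(-585229\right) \left(- \frac{1}{1666831}\right) = \frac{585229}{1666831} \approx 0.3511$)
$\frac{B{\left(-227,-846 \right)}}{-2007490} + \frac{\left(-1083 - 394\right) \left(-287\right)}{g} = \frac{\frac{1}{3} \left(-846\right)}{-2007490} + \frac{\left(-1083 - 394\right) \left(-287\right)}{\frac{585229}{1666831}} = \left(-282\right) \left(- \frac{1}{2007490}\right) + \left(-1477\right) \left(-287\right) \frac{1666831}{585229} = \frac{141}{1003745} + 423899 \cdot \frac{1666831}{585229} = \frac{141}{1003745} + \frac{706567994069}{585229} = \frac{709214091289305694}{587420682605}$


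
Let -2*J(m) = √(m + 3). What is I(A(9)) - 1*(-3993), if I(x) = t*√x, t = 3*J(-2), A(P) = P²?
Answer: 7959/2 ≈ 3979.5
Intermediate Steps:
J(m) = -√(3 + m)/2 (J(m) = -√(m + 3)/2 = -√(3 + m)/2)
t = -3/2 (t = 3*(-√(3 - 2)/2) = 3*(-√1/2) = 3*(-½*1) = 3*(-½) = -3/2 ≈ -1.5000)
I(x) = -3*√x/2
I(A(9)) - 1*(-3993) = -3*√(9²)/2 - 1*(-3993) = -3*√81/2 + 3993 = -3/2*9 + 3993 = -27/2 + 3993 = 7959/2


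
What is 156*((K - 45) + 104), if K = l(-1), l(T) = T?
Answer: 9048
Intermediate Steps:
K = -1
156*((K - 45) + 104) = 156*((-1 - 45) + 104) = 156*(-46 + 104) = 156*58 = 9048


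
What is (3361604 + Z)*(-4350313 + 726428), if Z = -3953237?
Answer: 2144009954205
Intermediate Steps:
(3361604 + Z)*(-4350313 + 726428) = (3361604 - 3953237)*(-4350313 + 726428) = -591633*(-3623885) = 2144009954205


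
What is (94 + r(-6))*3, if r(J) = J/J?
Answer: 285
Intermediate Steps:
r(J) = 1
(94 + r(-6))*3 = (94 + 1)*3 = 95*3 = 285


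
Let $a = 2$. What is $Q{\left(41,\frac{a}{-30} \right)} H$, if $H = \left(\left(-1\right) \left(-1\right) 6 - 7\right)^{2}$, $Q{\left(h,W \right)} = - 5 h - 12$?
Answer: $-217$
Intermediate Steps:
$Q{\left(h,W \right)} = -12 - 5 h$
$H = 1$ ($H = \left(1 \cdot 6 - 7\right)^{2} = \left(6 - 7\right)^{2} = \left(-1\right)^{2} = 1$)
$Q{\left(41,\frac{a}{-30} \right)} H = \left(-12 - 205\right) 1 = \left(-217\right) 1 = -217$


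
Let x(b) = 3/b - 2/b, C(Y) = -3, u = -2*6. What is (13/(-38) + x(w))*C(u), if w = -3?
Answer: 77/38 ≈ 2.0263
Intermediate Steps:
u = -12
x(b) = 1/b
(13/(-38) + x(w))*C(u) = (13/(-38) + 1/(-3))*(-3) = (13*(-1/38) - ⅓)*(-3) = (-13/38 - ⅓)*(-3) = -77/114*(-3) = 77/38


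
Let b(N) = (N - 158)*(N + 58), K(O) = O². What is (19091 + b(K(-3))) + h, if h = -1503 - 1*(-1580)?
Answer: 9185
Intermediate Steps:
b(N) = (-158 + N)*(58 + N)
h = 77 (h = -1503 + 1580 = 77)
(19091 + b(K(-3))) + h = (19091 + (-9164 + ((-3)²)² - 100*(-3)²)) + 77 = (19091 + (-9164 + 9² - 100*9)) + 77 = (19091 + (-9164 + 81 - 900)) + 77 = (19091 - 9983) + 77 = 9108 + 77 = 9185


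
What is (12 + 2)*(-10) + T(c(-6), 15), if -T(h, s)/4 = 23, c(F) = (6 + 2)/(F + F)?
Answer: -232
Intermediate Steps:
c(F) = 4/F (c(F) = 8/((2*F)) = 8*(1/(2*F)) = 4/F)
T(h, s) = -92 (T(h, s) = -4*23 = -92)
(12 + 2)*(-10) + T(c(-6), 15) = (12 + 2)*(-10) - 92 = 14*(-10) - 92 = -140 - 92 = -232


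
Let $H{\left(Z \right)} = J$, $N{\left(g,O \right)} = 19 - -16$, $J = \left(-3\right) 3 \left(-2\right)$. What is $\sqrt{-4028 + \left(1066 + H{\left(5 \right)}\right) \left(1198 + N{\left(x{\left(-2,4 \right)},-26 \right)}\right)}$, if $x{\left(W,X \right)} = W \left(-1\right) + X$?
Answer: $8 \sqrt{20821} \approx 1154.4$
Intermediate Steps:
$x{\left(W,X \right)} = X - W$ ($x{\left(W,X \right)} = - W + X = X - W$)
$J = 18$ ($J = \left(-9\right) \left(-2\right) = 18$)
$N{\left(g,O \right)} = 35$ ($N{\left(g,O \right)} = 19 + 16 = 35$)
$H{\left(Z \right)} = 18$
$\sqrt{-4028 + \left(1066 + H{\left(5 \right)}\right) \left(1198 + N{\left(x{\left(-2,4 \right)},-26 \right)}\right)} = \sqrt{-4028 + \left(1066 + 18\right) \left(1198 + 35\right)} = \sqrt{-4028 + 1084 \cdot 1233} = \sqrt{-4028 + 1336572} = \sqrt{1332544} = 8 \sqrt{20821}$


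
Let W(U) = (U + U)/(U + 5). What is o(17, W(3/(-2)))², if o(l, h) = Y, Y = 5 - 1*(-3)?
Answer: 64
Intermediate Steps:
W(U) = 2*U/(5 + U) (W(U) = (2*U)/(5 + U) = 2*U/(5 + U))
Y = 8 (Y = 5 + 3 = 8)
o(l, h) = 8
o(17, W(3/(-2)))² = 8² = 64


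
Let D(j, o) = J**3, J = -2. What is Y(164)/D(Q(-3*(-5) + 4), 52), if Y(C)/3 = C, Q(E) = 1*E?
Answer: -123/2 ≈ -61.500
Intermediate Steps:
Q(E) = E
Y(C) = 3*C
D(j, o) = -8 (D(j, o) = (-2)**3 = -8)
Y(164)/D(Q(-3*(-5) + 4), 52) = (3*164)/(-8) = 492*(-1/8) = -123/2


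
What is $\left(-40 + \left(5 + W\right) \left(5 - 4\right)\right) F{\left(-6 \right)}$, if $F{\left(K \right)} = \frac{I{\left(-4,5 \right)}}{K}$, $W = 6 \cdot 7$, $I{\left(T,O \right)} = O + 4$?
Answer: $- \frac{21}{2} \approx -10.5$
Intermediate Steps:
$I{\left(T,O \right)} = 4 + O$
$W = 42$
$F{\left(K \right)} = \frac{9}{K}$ ($F{\left(K \right)} = \frac{4 + 5}{K} = \frac{9}{K}$)
$\left(-40 + \left(5 + W\right) \left(5 - 4\right)\right) F{\left(-6 \right)} = \left(-40 + \left(5 + 42\right) \left(5 - 4\right)\right) \frac{9}{-6} = \left(-40 + 47 \cdot 1\right) 9 \left(- \frac{1}{6}\right) = \left(-40 + 47\right) \left(- \frac{3}{2}\right) = 7 \left(- \frac{3}{2}\right) = - \frac{21}{2}$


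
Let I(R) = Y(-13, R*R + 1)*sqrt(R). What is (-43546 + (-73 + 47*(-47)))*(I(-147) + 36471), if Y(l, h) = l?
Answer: -1671392988 + 4170348*I*sqrt(3) ≈ -1.6714e+9 + 7.2233e+6*I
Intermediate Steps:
I(R) = -13*sqrt(R)
(-43546 + (-73 + 47*(-47)))*(I(-147) + 36471) = (-43546 + (-73 + 47*(-47)))*(-91*I*sqrt(3) + 36471) = (-43546 + (-73 - 2209))*(-91*I*sqrt(3) + 36471) = (-43546 - 2282)*(-91*I*sqrt(3) + 36471) = -45828*(36471 - 91*I*sqrt(3)) = -1671392988 + 4170348*I*sqrt(3)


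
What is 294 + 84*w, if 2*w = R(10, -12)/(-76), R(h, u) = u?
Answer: 5712/19 ≈ 300.63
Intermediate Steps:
w = 3/38 (w = (-12/(-76))/2 = (-12*(-1/76))/2 = (1/2)*(3/19) = 3/38 ≈ 0.078947)
294 + 84*w = 294 + 84*(3/38) = 294 + 126/19 = 5712/19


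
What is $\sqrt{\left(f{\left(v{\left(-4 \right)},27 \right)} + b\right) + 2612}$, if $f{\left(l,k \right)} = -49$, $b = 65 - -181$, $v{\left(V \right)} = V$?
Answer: $53$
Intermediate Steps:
$b = 246$ ($b = 65 + 181 = 246$)
$\sqrt{\left(f{\left(v{\left(-4 \right)},27 \right)} + b\right) + 2612} = \sqrt{\left(-49 + 246\right) + 2612} = \sqrt{197 + 2612} = \sqrt{2809} = 53$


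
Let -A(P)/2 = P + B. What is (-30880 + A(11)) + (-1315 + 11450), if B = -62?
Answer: -20643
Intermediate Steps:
A(P) = 124 - 2*P (A(P) = -2*(P - 62) = -2*(-62 + P) = 124 - 2*P)
(-30880 + A(11)) + (-1315 + 11450) = (-30880 + (124 - 2*11)) + (-1315 + 11450) = (-30880 + (124 - 22)) + 10135 = (-30880 + 102) + 10135 = -30778 + 10135 = -20643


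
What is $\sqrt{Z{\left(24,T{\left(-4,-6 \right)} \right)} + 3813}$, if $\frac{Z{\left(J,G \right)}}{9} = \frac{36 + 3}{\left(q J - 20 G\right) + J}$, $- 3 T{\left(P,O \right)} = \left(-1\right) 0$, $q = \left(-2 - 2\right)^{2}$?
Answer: $\frac{\sqrt{17635290}}{68} \approx 61.756$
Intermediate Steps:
$q = 16$ ($q = \left(-4\right)^{2} = 16$)
$T{\left(P,O \right)} = 0$ ($T{\left(P,O \right)} = - \frac{\left(-1\right) 0}{3} = \left(- \frac{1}{3}\right) 0 = 0$)
$Z{\left(J,G \right)} = \frac{351}{- 20 G + 17 J}$ ($Z{\left(J,G \right)} = 9 \frac{36 + 3}{\left(16 J - 20 G\right) + J} = 9 \frac{39}{\left(- 20 G + 16 J\right) + J} = 9 \frac{39}{- 20 G + 17 J} = \frac{351}{- 20 G + 17 J}$)
$\sqrt{Z{\left(24,T{\left(-4,-6 \right)} \right)} + 3813} = \sqrt{\frac{351}{\left(-20\right) 0 + 17 \cdot 24} + 3813} = \sqrt{\frac{351}{0 + 408} + 3813} = \sqrt{\frac{351}{408} + 3813} = \sqrt{351 \cdot \frac{1}{408} + 3813} = \sqrt{\frac{117}{136} + 3813} = \sqrt{\frac{518685}{136}} = \frac{\sqrt{17635290}}{68}$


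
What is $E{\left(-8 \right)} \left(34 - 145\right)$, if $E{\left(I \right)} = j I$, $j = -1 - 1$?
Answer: $-1776$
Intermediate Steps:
$j = -2$ ($j = -1 - 1 = -2$)
$E{\left(I \right)} = - 2 I$
$E{\left(-8 \right)} \left(34 - 145\right) = \left(-2\right) \left(-8\right) \left(34 - 145\right) = 16 \left(-111\right) = -1776$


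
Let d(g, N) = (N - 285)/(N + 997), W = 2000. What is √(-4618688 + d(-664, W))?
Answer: I*√512161630177/333 ≈ 2149.1*I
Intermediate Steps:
d(g, N) = (-285 + N)/(997 + N)
√(-4618688 + d(-664, W)) = √(-4618688 + (-285 + 2000)/(997 + 2000)) = √(-4618688 + 1715/2997) = √(-13842206221/2997) = I*√512161630177/333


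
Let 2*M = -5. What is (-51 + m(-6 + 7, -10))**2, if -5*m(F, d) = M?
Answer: 10201/4 ≈ 2550.3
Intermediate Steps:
M = -5/2 (M = (1/2)*(-5) = -5/2 ≈ -2.5000)
m(F, d) = 1/2 (m(F, d) = -1/5*(-5/2) = 1/2)
(-51 + m(-6 + 7, -10))**2 = (-51 + 1/2)**2 = (-101/2)**2 = 10201/4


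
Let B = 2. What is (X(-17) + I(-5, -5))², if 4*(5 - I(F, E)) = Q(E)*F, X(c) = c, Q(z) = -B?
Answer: 841/4 ≈ 210.25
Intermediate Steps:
Q(z) = -2 (Q(z) = -1*2 = -2)
I(F, E) = 5 + F/2 (I(F, E) = 5 - (-1)*F/2 = 5 + F/2)
(X(-17) + I(-5, -5))² = (-17 + (5 + (½)*(-5)))² = (-17 + (5 - 5/2))² = (-17 + 5/2)² = (-29/2)² = 841/4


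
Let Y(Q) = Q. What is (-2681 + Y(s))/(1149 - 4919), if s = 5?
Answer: 1338/1885 ≈ 0.70981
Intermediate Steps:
(-2681 + Y(s))/(1149 - 4919) = (-2681 + 5)/(1149 - 4919) = -2676/(-3770) = -2676*(-1/3770) = 1338/1885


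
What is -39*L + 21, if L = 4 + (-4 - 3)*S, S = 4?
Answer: 957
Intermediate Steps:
L = -24 (L = 4 + (-4 - 3)*4 = 4 - 7*4 = 4 - 28 = -24)
-39*L + 21 = -39*(-24) + 21 = 936 + 21 = 957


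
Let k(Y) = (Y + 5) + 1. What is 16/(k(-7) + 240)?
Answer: 16/239 ≈ 0.066946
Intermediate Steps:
k(Y) = 6 + Y (k(Y) = (5 + Y) + 1 = 6 + Y)
16/(k(-7) + 240) = 16/((6 - 7) + 240) = 16/(-1 + 240) = 16/239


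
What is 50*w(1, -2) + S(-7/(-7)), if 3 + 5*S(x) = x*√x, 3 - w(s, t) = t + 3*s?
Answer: 498/5 ≈ 99.600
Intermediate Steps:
w(s, t) = 3 - t - 3*s (w(s, t) = 3 - (t + 3*s) = 3 + (-t - 3*s) = 3 - t - 3*s)
S(x) = -⅗ + x^(3/2)/5 (S(x) = -⅗ + (x*√x)/5 = -⅗ + x^(3/2)/5)
50*w(1, -2) + S(-7/(-7)) = 50*(3 - 1*(-2) - 3*1) + (-⅗ + (-7/(-7))^(3/2)/5) = 50*(3 + 2 - 3) + (-⅗ + (-7*(-⅐))^(3/2)/5) = 50*2 + (-⅗ + 1^(3/2)/5) = 100 + (-⅗ + (⅕)*1) = 100 + (-⅗ + ⅕) = 100 - ⅖ = 498/5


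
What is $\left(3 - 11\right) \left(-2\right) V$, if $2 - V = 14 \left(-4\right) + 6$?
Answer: $832$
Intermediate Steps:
$V = 52$ ($V = 2 - \left(14 \left(-4\right) + 6\right) = 2 - \left(-56 + 6\right) = 2 - -50 = 2 + 50 = 52$)
$\left(3 - 11\right) \left(-2\right) V = \left(3 - 11\right) \left(-2\right) 52 = \left(-8\right) \left(-2\right) 52 = 16 \cdot 52 = 832$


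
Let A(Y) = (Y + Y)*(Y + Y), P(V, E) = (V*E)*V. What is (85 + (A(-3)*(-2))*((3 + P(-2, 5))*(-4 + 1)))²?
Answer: 25532809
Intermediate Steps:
P(V, E) = E*V² (P(V, E) = (E*V)*V = E*V²)
A(Y) = 4*Y² (A(Y) = (2*Y)*(2*Y) = 4*Y²)
(85 + (A(-3)*(-2))*((3 + P(-2, 5))*(-4 + 1)))² = (85 + ((4*(-3)²)*(-2))*((3 + 5*(-2)²)*(-4 + 1)))² = (85 + ((4*9)*(-2))*((3 + 5*4)*(-3)))² = (85 + (36*(-2))*((3 + 20)*(-3)))² = (85 - 1656*(-3))² = (85 - 72*(-69))² = (85 + 4968)² = 5053² = 25532809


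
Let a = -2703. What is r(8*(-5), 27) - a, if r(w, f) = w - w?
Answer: 2703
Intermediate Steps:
r(w, f) = 0
r(8*(-5), 27) - a = 0 - 1*(-2703) = 0 + 2703 = 2703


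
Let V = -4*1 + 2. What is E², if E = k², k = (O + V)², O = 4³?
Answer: 218340105584896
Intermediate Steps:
V = -2 (V = -4 + 2 = -2)
O = 64
k = 3844 (k = (64 - 2)² = 62² = 3844)
E = 14776336 (E = 3844² = 14776336)
E² = 14776336² = 218340105584896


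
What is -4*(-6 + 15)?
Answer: -36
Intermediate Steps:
-4*(-6 + 15) = -4*9 = -36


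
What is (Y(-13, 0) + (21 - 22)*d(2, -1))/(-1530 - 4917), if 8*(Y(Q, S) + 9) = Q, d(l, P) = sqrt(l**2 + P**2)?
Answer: 85/51576 + sqrt(5)/6447 ≈ 0.0019949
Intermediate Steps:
d(l, P) = sqrt(P**2 + l**2)
Y(Q, S) = -9 + Q/8
(Y(-13, 0) + (21 - 22)*d(2, -1))/(-1530 - 4917) = ((-9 + (1/8)*(-13)) + (21 - 22)*sqrt((-1)**2 + 2**2))/(-1530 - 4917) = ((-9 - 13/8) - sqrt(1 + 4))/(-6447) = (-85/8 - sqrt(5))*(-1/6447) = 85/51576 + sqrt(5)/6447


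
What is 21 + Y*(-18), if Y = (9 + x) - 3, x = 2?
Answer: -123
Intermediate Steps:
Y = 8 (Y = (9 + 2) - 3 = 11 - 3 = 8)
21 + Y*(-18) = 21 + 8*(-18) = 21 - 144 = -123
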